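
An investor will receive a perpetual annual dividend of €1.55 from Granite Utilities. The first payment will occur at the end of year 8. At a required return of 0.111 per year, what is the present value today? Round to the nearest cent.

Value at end of year 7: C / r = €1.55 / 0.111 = €13.9640
Discount to today: PV = €13.9640 / (1 + 0.111)^7 = €13.9640 / 2.089288 = €6.68

€6.68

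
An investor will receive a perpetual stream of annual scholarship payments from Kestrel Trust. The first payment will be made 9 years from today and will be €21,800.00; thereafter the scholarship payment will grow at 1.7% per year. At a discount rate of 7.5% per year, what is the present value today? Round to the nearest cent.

€210746.70

Value at end of year 8: C₁ / (r − g) = €21,800.00 / (0.075 − 0.017) = €375,862.0690
Discount to today: PV = €375,862.0690 / (1 + 0.075)^8 = €375,862.0690 / 1.783478 = €210,746.70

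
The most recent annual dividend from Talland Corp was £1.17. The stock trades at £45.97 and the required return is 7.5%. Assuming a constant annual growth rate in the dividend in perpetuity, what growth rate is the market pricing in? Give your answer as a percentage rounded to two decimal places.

P = D₀(1+g)/(r−g) ⇒ P(r−g) = D₀(1+g) ⇒ g(P+D₀) = P·r − D₀
g = (P·r − D₀)/(P + D₀) = (£45.97×0.075 − £1.17) / (£45.97 + £1.17) = 0.048319

4.83%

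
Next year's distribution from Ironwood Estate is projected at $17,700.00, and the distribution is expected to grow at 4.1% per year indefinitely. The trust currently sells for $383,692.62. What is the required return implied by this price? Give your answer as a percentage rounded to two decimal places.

8.71%

P = D₁/(r − g) ⇒ r = D₁/P + g = $17,700.0000/$383,692.62 + 0.041 = 0.046131 + 0.041 = 0.087131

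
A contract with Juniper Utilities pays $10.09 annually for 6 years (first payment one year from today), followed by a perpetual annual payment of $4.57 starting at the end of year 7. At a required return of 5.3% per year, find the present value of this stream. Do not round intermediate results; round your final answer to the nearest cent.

PV of 6-year annuity: $10.09 × [1 − (1+0.053)^−6] / 0.053 = 50.72603
Perpetuity value at year 6: $4.57 / 0.053 = 86.22642
PV of perpetuity: 86.22642 / (1+0.053)^6 = 63.25139
Total PV = 50.72603 + 63.25139 = 113.97742

$113.98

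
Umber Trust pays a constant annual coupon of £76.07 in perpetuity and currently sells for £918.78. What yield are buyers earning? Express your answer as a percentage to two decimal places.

8.28%

P = C/r ⇒ r = C/P = £76.07/£918.78 = 0.082795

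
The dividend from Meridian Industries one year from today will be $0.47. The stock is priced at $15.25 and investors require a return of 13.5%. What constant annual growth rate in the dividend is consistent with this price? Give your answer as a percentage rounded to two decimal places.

P = D₁/(r−g) ⇒ g = r − D₁/P = 0.135 − $0.47/$15.25 = 0.104180

10.42%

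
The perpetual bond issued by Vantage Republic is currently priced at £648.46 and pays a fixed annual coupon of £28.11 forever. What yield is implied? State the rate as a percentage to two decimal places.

4.33%

P = C/r ⇒ r = C/P = £28.11/£648.46 = 0.043349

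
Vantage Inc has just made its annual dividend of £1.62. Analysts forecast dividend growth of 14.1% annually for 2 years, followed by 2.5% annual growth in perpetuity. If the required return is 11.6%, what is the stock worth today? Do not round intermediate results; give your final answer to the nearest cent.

D_1 = 1.84842
D_2 = 2.10905
Terminal value at year 2: TV = D_2×(1+g_2)/(r−g_2) = 2.16177/0.091 = 23.75575
P_0 = D_1/(1+r)^1 + D_2/(1+r)^2 + TV/(1+r)^2
    = 1.65629 + 1.69339 + 19.07394 = 22.42362

£22.42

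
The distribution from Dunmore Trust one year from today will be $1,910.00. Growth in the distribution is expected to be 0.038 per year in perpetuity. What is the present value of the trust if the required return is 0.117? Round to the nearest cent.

Growing perpetuity: P = D₁ / (r − g) = $1,910.0000 / (0.117 − 0.038) = $24,177.22

$24177.22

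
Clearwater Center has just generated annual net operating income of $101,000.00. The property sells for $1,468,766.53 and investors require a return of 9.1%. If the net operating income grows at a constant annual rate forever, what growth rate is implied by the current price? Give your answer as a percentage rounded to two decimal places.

2.08%

P = D₀(1+g)/(r−g) ⇒ P(r−g) = D₀(1+g) ⇒ g(P+D₀) = P·r − D₀
g = (P·r − D₀)/(P + D₀) = ($1,468,766.53×0.091 − $101,000.00) / ($1,468,766.53 + $101,000.00) = 0.020804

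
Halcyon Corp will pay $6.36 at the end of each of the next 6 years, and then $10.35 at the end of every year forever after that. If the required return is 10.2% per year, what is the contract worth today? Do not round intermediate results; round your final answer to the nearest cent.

$84.19

PV of 6-year annuity: $6.36 × [1 − (1+0.102)^−6] / 0.102 = 27.53786
Perpetuity value at year 6: $10.35 / 0.102 = 101.47059
PV of perpetuity: 101.47059 / (1+0.102)^6 = 56.65661
Total PV = 27.53786 + 56.65661 = 84.19448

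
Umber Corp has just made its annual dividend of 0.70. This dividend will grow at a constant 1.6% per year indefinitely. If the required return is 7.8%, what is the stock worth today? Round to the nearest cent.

D₁ = D₀ × (1 + g) = 0.70 × 1.016 = 0.7112
Growing perpetuity: P = D₁ / (r − g) = 0.7112 / (0.078 − 0.016) = 11.47

11.47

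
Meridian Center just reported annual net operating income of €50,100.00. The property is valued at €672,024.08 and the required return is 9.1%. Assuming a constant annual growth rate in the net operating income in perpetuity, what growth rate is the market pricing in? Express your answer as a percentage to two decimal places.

1.53%

P = D₀(1+g)/(r−g) ⇒ P(r−g) = D₀(1+g) ⇒ g(P+D₀) = P·r − D₀
g = (P·r − D₀)/(P + D₀) = (€672,024.08×0.091 − €50,100.00) / (€672,024.08 + €50,100.00) = 0.015308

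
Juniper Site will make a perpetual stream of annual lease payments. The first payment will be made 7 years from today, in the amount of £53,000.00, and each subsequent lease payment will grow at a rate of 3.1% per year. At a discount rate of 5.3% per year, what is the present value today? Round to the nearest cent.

£1767188.85

Value at end of year 6: C₁ / (r − g) = £53,000.00 / (0.053 − 0.031) = £2,409,090.9091
Discount to today: PV = £2,409,090.9091 / (1 + 0.053)^6 = £2,409,090.9091 / 1.363233 = £1,767,188.85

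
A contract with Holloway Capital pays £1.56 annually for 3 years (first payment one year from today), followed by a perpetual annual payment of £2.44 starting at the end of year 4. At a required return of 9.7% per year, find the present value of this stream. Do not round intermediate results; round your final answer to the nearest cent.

£22.95

PV of 3-year annuity: £1.56 × [1 − (1+0.097)^−3] / 0.097 = 3.90007
Perpetuity value at year 3: £2.44 / 0.097 = 25.15464
PV of perpetuity: 25.15464 / (1+0.097)^3 = 19.05453
Total PV = 3.90007 + 19.05453 = 22.95460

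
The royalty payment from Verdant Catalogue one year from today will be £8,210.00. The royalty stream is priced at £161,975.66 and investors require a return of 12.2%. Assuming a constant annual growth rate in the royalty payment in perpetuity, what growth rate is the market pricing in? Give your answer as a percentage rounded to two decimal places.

7.13%

P = D₁/(r−g) ⇒ g = r − D₁/P = 0.122 − £8,210.00/£161,975.66 = 0.071313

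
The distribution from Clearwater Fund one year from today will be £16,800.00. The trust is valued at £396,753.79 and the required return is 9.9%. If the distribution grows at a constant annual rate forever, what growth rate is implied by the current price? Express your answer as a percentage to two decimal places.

P = D₁/(r−g) ⇒ g = r − D₁/P = 0.099 − £16,800.00/£396,753.79 = 0.056656

5.67%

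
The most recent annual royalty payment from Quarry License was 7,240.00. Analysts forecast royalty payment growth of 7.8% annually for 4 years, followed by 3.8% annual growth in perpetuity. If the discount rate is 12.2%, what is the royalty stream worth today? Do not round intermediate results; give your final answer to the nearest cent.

102465.99

D_1 = 7804.72000
D_2 = 8413.48816
D_3 = 9069.74024
D_4 = 9777.17997
Terminal value at year 4: TV = D_4×(1+g_2)/(r−g_2) = 10148.71281/0.084 = 120818.00969
P_0 = D_1/(1+r)^1 + D_2/(1+r)^2 + D_3/(1+r)^3 + D_4/(1+r)^4 + TV/(1+r)^4
    = 6956.07843 + 6683.29104 + 6421.20120 + 6169.38939 + 76236.02598 = 102465.98603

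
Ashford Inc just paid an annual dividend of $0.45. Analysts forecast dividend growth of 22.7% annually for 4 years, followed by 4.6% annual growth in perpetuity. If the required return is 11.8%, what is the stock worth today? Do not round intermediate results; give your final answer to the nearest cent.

$11.77

D_1 = 0.55215
D_2 = 0.67749
D_3 = 0.83128
D_4 = 1.01998
Terminal value at year 4: TV = D_4×(1+g_2)/(r−g_2) = 1.06690/0.072 = 14.81801
P_0 = D_1/(1+r)^1 + D_2/(1+r)^2 + D_3/(1+r)^3 + D_4/(1+r)^4 + TV/(1+r)^4
    = 0.49387 + 0.54202 + 0.59487 + 0.65287 + 9.48468 = 11.76831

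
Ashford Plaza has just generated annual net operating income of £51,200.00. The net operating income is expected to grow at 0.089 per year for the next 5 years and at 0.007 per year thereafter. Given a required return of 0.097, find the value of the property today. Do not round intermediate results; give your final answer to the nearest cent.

£802738.35

D_1 = 55756.80000
D_2 = 60719.15520
D_3 = 66123.16001
D_4 = 72008.12125
D_5 = 78416.84405
Terminal value at year 5: TV = D_5×(1+g_2)/(r−g_2) = 78965.76195/0.09 = 877397.35504
P_0 = D_1/(1+r)^1 + D_2/(1+r)^2 + D_3/(1+r)^3 + D_4/(1+r)^4 + D_5/(1+r)^5 + TV/(1+r)^5
    = 50826.61805 + 50455.95903 + 50088.00308 + 49722.73050 + 49360.12171 + 552284.91734 = 802738.34972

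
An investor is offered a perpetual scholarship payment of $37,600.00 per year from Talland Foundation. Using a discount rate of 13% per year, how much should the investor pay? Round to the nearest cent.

$289230.77

Level perpetuity: PV = C / r = $37,600.00 / 0.13 = $289,230.77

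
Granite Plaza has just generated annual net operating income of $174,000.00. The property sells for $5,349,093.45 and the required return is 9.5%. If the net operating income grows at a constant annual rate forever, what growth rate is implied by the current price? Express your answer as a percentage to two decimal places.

6.05%

P = D₀(1+g)/(r−g) ⇒ P(r−g) = D₀(1+g) ⇒ g(P+D₀) = P·r − D₀
g = (P·r − D₀)/(P + D₀) = ($5,349,093.45×0.095 − $174,000.00) / ($5,349,093.45 + $174,000.00) = 0.060503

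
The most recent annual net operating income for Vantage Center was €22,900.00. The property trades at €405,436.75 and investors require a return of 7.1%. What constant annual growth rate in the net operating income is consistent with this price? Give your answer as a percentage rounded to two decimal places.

P = D₀(1+g)/(r−g) ⇒ P(r−g) = D₀(1+g) ⇒ g(P+D₀) = P·r − D₀
g = (P·r − D₀)/(P + D₀) = (€405,436.75×0.071 − €22,900.00) / (€405,436.75 + €22,900.00) = 0.013742

1.37%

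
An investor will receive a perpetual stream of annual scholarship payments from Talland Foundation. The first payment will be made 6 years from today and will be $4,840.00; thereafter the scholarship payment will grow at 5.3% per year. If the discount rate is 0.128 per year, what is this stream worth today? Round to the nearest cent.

Value at end of year 5: C₁ / (r − g) = $4,840.00 / (0.128 − 0.053) = $64,533.3333
Discount to today: PV = $64,533.3333 / (1 + 0.128)^5 = $64,533.3333 / 1.826188 = $35,337.73

$35337.73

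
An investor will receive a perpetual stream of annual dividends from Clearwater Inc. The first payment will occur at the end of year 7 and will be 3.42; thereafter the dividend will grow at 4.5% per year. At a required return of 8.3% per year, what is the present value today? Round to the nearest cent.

Value at end of year 6: C₁ / (r − g) = 3.42 / (0.083 − 0.045) = 90.0000
Discount to today: PV = 90.0000 / (1 + 0.083)^6 = 90.0000 / 1.613507 = 55.78

55.78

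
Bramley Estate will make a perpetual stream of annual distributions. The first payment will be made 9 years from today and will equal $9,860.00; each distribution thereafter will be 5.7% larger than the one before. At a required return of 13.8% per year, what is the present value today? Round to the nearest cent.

Value at end of year 8: C₁ / (r − g) = $9,860.00 / (0.138 − 0.057) = $121,728.3951
Discount to today: PV = $121,728.3951 / (1 + 0.138)^8 = $121,728.3951 / 2.812795 = $43,276.67

$43276.67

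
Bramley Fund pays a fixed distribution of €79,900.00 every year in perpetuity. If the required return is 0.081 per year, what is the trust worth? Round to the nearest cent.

€986419.75

Level perpetuity: PV = C / r = €79,900.00 / 0.081 = €986,419.75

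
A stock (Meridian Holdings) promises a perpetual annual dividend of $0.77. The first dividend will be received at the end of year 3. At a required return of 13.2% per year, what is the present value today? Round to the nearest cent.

Value at end of year 2: C / r = $0.77 / 0.132 = $5.8333
Discount to today: PV = $5.8333 / (1 + 0.132)^2 = $5.8333 / 1.281424 = $4.55

$4.55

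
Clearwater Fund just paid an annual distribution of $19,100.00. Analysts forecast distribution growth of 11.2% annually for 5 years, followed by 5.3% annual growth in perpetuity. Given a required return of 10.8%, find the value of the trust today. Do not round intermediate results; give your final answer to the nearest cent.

D_1 = 21239.20000
D_2 = 23617.99040
D_3 = 26263.20532
D_4 = 29204.68432
D_5 = 32475.60897
Terminal value at year 5: TV = D_5×(1+g_2)/(r−g_2) = 34196.81624/0.055 = 621760.29528
P_0 = D_1/(1+r)^1 + D_2/(1+r)^2 + D_3/(1+r)^3 + D_4/(1+r)^4 + D_5/(1+r)^5 + TV/(1+r)^5
    = 19168.95307 + 19238.15507 + 19307.60689 + 19377.30944 + 19447.26363 + 372326.70179 = 468865.98988

$468865.99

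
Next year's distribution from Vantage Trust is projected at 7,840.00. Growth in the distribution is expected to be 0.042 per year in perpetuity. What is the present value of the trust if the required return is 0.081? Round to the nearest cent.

Growing perpetuity: P = D₁ / (r − g) = 7,840.0000 / (0.081 − 0.042) = 201,025.64

201025.64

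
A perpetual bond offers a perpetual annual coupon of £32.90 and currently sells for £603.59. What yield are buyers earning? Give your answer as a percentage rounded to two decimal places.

5.45%

P = C/r ⇒ r = C/P = £32.90/£603.59 = 0.054507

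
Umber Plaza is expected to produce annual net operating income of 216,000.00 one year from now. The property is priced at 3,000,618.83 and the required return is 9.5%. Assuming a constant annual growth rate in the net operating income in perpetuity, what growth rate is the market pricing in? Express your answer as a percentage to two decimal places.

2.30%

P = D₁/(r−g) ⇒ g = r − D₁/P = 0.095 − 216,000.00/3,000,618.83 = 0.023015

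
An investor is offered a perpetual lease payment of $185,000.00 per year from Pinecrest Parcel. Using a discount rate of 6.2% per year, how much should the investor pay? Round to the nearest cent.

$2983870.97

Level perpetuity: PV = C / r = $185,000.00 / 0.062 = $2,983,870.97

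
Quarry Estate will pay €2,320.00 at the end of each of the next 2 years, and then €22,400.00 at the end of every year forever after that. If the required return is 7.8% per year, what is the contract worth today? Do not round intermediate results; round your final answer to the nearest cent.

€251273.10

PV of 2-year annuity: €2,320.00 × [1 − (1+0.078)^−2] / 0.078 = 4148.54692
Perpetuity value at year 2: €22,400.00 / 0.078 = 287179.48718
PV of perpetuity: 287179.48718 / (1+0.078)^2 = 247124.55139
Total PV = 4148.54692 + 247124.55139 = 251273.09831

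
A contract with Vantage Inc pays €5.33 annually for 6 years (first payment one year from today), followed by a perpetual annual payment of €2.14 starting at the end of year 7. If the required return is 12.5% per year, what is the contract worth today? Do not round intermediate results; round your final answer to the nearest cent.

€30.05

PV of 6-year annuity: €5.33 × [1 − (1+0.125)^−6] / 0.125 = 21.60696
Perpetuity value at year 6: €2.14 / 0.125 = 17.12000
PV of perpetuity: 17.12000 / (1+0.125)^6 = 8.44479
Total PV = 21.60696 + 8.44479 = 30.05174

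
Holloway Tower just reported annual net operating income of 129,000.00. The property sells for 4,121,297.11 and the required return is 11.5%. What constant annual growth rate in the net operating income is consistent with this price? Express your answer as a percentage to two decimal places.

8.12%

P = D₀(1+g)/(r−g) ⇒ P(r−g) = D₀(1+g) ⇒ g(P+D₀) = P·r − D₀
g = (P·r − D₀)/(P + D₀) = (4,121,297.11×0.115 − 129,000.00) / (4,121,297.11 + 129,000.00) = 0.081159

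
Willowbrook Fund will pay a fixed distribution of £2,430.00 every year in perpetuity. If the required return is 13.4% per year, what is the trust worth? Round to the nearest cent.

£18134.33

Level perpetuity: PV = C / r = £2,430.00 / 0.134 = £18,134.33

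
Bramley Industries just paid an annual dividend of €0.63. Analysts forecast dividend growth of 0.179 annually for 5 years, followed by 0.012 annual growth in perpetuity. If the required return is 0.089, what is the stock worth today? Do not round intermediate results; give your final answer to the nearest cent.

D_1 = 0.74277
D_2 = 0.87573
D_3 = 1.03248
D_4 = 1.21729
D_5 = 1.43519
Terminal value at year 5: TV = D_5×(1+g_2)/(r−g_2) = 1.45241/0.077 = 18.86250
P_0 = D_1/(1+r)^1 + D_2/(1+r)^2 + D_3/(1+r)^3 + D_4/(1+r)^4 + D_5/(1+r)^5 + TV/(1+r)^5
    = 0.68207 + 0.73844 + 0.79946 + 0.86553 + 0.93707 + 12.31572 = 16.33829

€16.34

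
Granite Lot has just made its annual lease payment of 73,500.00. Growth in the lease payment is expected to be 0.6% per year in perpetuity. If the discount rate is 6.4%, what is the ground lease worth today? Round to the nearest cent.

1274844.83

D₁ = D₀ × (1 + g) = 73,500.00 × 1.006 = 73,941.0000
Growing perpetuity: P = D₁ / (r − g) = 73,941.0000 / (0.064 − 0.006) = 1,274,844.83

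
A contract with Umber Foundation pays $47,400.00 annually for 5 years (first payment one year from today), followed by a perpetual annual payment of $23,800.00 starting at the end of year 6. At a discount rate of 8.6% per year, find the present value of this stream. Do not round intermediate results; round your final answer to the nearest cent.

PV of 5-year annuity: $47,400.00 × [1 − (1+0.086)^−5] / 0.086 = 186299.00142
Perpetuity value at year 5: $23,800.00 / 0.086 = 276744.18605
PV of perpetuity: 276744.18605 / (1+0.086)^5 = 183201.64947
Total PV = 186299.00142 + 183201.64947 = 369500.65089

$369500.65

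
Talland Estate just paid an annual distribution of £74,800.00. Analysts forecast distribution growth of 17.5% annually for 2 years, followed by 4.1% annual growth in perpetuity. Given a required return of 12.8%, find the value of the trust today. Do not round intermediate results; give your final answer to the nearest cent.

£1130239.46

D_1 = 87890.00000
D_2 = 103270.75000
Terminal value at year 2: TV = D_2×(1+g_2)/(r−g_2) = 107504.85075/0.087 = 1235687.93966
P_0 = D_1/(1+r)^1 + D_2/(1+r)^2 + TV/(1+r)^2
    = 77916.66667 + 81163.19444 + 971159.60249 = 1130239.46360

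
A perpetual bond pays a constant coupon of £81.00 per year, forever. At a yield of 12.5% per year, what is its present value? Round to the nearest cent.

£648.00

Level perpetuity: PV = C / r = £81.00 / 0.125 = £648.00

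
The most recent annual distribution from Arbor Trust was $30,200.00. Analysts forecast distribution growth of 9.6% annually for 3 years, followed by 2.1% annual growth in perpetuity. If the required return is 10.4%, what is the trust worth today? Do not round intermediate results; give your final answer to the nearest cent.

D_1 = 33099.20000
D_2 = 36276.72320
D_3 = 39759.28863
Terminal value at year 3: TV = D_3×(1+g_2)/(r−g_2) = 40594.23369/0.083 = 489087.15287
P_0 = D_1/(1+r)^1 + D_2/(1+r)^2 + D_3/(1+r)^3 + TV/(1+r)^3
    = 29981.15942 + 29763.90464 + 29548.22417 + 363478.75760 = 452772.04584

$452772.05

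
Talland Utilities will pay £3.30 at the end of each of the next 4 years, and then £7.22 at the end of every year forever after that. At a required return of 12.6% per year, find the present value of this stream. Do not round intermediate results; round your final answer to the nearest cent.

PV of 4-year annuity: £3.30 × [1 − (1+0.126)^−4] / 0.126 = 9.89790
Perpetuity value at year 4: £7.22 / 0.126 = 57.30159
PV of perpetuity: 57.30159 / (1+0.126)^4 = 35.64619
Total PV = 9.89790 + 35.64619 = 45.54409

£45.54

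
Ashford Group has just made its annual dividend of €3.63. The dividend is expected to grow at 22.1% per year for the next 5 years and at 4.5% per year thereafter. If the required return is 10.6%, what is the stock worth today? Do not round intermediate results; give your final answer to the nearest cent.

D_1 = 4.43223
D_2 = 5.41175
D_3 = 6.60775
D_4 = 8.06806
D_5 = 9.85110
Terminal value at year 5: TV = D_5×(1+g_2)/(r−g_2) = 10.29440/0.061 = 168.76073
P_0 = D_1/(1+r)^1 + D_2/(1+r)^2 + D_3/(1+r)^3 + D_4/(1+r)^4 + D_5/(1+r)^5 + TV/(1+r)^5
    = 4.00744 + 4.42413 + 4.88414 + 5.39199 + 5.95264 + 101.97548 = 126.63581

€126.64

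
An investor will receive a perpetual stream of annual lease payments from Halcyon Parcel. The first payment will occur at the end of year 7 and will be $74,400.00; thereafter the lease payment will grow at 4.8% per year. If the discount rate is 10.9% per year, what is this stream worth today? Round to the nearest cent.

Value at end of year 6: C₁ / (r − g) = $74,400.00 / (0.109 − 0.048) = $1,219,672.1311
Discount to today: PV = $1,219,672.1311 / (1 + 0.109)^6 = $1,219,672.1311 / 1.860327 = $655,622.46

$655622.46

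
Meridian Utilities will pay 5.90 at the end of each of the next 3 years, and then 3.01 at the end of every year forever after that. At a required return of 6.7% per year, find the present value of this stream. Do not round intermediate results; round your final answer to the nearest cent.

PV of 3-year annuity: 5.90 × [1 − (1+0.067)^−3] / 0.067 = 15.56872
Perpetuity value at year 3: 3.01 / 0.067 = 44.92537
PV of perpetuity: 44.92537 / (1+0.067)^3 = 36.98268
Total PV = 15.56872 + 36.98268 = 52.55141

52.55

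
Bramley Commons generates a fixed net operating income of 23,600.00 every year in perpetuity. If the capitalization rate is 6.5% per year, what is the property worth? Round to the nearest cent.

363076.92

Level perpetuity: PV = C / r = 23,600.00 / 0.065 = 363,076.92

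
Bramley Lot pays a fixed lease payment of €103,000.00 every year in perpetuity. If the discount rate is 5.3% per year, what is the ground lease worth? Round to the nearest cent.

€1943396.23

Level perpetuity: PV = C / r = €103,000.00 / 0.053 = €1,943,396.23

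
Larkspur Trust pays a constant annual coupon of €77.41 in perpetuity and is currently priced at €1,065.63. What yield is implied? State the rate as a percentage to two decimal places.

P = C/r ⇒ r = C/P = €77.41/€1,065.63 = 0.072642

7.26%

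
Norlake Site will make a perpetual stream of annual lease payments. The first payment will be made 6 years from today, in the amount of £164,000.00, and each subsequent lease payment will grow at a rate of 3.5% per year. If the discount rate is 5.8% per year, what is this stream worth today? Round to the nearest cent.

£5378828.21

Value at end of year 5: C₁ / (r − g) = £164,000.00 / (0.058 − 0.035) = £7,130,434.7826
Discount to today: PV = £7,130,434.7826 / (1 + 0.058)^5 = £7,130,434.7826 / 1.325648 = £5,378,828.21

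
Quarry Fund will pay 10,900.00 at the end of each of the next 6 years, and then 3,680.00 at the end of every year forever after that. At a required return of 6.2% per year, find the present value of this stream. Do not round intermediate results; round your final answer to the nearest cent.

PV of 6-year annuity: 10,900.00 × [1 − (1+0.062)^−6] / 0.062 = 53263.67740
Perpetuity value at year 6: 3,680.00 / 0.062 = 59354.83871
PV of perpetuity: 59354.83871 / (1+0.062)^6 = 41372.23937
Total PV = 53263.67740 + 41372.23937 = 94635.91677

94635.92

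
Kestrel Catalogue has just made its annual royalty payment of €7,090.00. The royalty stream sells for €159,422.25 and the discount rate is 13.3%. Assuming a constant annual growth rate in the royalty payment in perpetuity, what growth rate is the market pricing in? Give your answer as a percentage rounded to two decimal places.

8.48%

P = D₀(1+g)/(r−g) ⇒ P(r−g) = D₀(1+g) ⇒ g(P+D₀) = P·r − D₀
g = (P·r − D₀)/(P + D₀) = (€159,422.25×0.133 − €7,090.00) / (€159,422.25 + €7,090.00) = 0.084757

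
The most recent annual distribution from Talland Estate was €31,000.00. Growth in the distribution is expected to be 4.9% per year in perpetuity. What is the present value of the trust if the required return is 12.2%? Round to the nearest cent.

€445465.75

D₁ = D₀ × (1 + g) = €31,000.00 × 1.049 = €32,519.0000
Growing perpetuity: P = D₁ / (r − g) = €32,519.0000 / (0.122 − 0.049) = €445,465.75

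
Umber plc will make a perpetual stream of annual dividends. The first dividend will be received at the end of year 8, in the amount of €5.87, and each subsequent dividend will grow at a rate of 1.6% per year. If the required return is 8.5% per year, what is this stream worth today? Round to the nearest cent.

Value at end of year 7: C₁ / (r − g) = €5.87 / (0.085 − 0.016) = €85.0725
Discount to today: PV = €85.0725 / (1 + 0.085)^7 = €85.0725 / 1.770142 = €48.06

€48.06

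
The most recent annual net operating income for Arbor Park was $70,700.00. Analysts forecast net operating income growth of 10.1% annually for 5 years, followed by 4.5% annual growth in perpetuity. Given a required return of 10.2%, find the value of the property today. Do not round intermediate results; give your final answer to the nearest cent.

D_1 = 77840.70000
D_2 = 85702.61070
D_3 = 94358.57438
D_4 = 103888.79039
D_5 = 114381.55822
Terminal value at year 5: TV = D_5×(1+g_2)/(r−g_2) = 119528.72834/0.057 = 2096995.23409
P_0 = D_1/(1+r)^1 + D_2/(1+r)^2 + D_3/(1+r)^3 + D_4/(1+r)^4 + D_5/(1+r)^5 + TV/(1+r)^5
    = 70635.84392 + 70571.74606 + 70507.70636 + 70443.72478 + 70379.80125 + 1290296.35627 = 1642835.17864

$1642835.18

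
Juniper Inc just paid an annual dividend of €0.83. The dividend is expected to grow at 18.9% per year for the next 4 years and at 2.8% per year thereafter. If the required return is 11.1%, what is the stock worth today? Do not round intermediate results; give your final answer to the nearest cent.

D_1 = 0.98687
D_2 = 1.17339
D_3 = 1.39516
D_4 = 1.65884
Terminal value at year 4: TV = D_4×(1+g_2)/(r−g_2) = 1.70529/0.083 = 20.54568
P_0 = D_1/(1+r)^1 + D_2/(1+r)^2 + D_3/(1+r)^3 + D_4/(1+r)^4 + TV/(1+r)^4
    = 0.88827 + 0.95063 + 1.01738 + 1.08880 + 13.48541 = 17.43050

€17.43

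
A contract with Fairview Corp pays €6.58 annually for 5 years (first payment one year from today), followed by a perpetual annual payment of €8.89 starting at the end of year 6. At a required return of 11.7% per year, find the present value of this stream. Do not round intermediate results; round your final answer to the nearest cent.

PV of 5-year annuity: €6.58 × [1 − (1+0.117)^−5] / 0.117 = 23.89677
Perpetuity value at year 5: €8.89 / 0.117 = 75.98291
PV of perpetuity: 75.98291 / (1+0.117)^5 = 43.69684
Total PV = 23.89677 + 43.69684 = 67.59361

€67.59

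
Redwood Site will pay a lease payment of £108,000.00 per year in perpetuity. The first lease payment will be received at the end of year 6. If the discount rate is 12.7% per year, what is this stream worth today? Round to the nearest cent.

£467735.63

Value at end of year 5: C / r = £108,000.00 / 0.127 = £850,393.7008
Discount to today: PV = £850,393.7008 / (1 + 0.127)^5 = £850,393.7008 / 1.818108 = £467,735.63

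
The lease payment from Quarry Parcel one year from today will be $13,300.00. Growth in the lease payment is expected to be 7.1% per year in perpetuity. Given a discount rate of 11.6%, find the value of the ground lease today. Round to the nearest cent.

$295555.56

Growing perpetuity: P = D₁ / (r − g) = $13,300.0000 / (0.116 − 0.071) = $295,555.56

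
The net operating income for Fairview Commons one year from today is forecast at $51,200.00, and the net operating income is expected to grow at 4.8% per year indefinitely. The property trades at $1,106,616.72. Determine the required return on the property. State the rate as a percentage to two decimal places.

9.43%

P = D₁/(r − g) ⇒ r = D₁/P + g = $51,200.0000/$1,106,616.72 + 0.048 = 0.046267 + 0.048 = 0.094267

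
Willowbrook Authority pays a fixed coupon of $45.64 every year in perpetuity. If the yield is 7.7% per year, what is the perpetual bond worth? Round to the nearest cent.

Level perpetuity: PV = C / r = $45.64 / 0.077 = $592.73

$592.73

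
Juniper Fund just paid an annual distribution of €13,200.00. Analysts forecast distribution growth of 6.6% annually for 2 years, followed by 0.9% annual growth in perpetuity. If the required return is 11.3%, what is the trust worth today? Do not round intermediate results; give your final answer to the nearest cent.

€142229.11

D_1 = 14071.20000
D_2 = 14999.89920
Terminal value at year 2: TV = D_2×(1+g_2)/(r−g_2) = 15134.89829/0.104 = 145527.86820
P_0 = D_1/(1+r)^1 + D_2/(1+r)^2 + TV/(1+r)^2
    = 12642.58760 + 12108.71373 + 117477.80918 = 142229.11051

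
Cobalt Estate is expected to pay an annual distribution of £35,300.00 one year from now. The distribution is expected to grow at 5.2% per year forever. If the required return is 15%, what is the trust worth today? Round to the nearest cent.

£360204.08

Growing perpetuity: P = D₁ / (r − g) = £35,300.0000 / (0.15 − 0.052) = £360,204.08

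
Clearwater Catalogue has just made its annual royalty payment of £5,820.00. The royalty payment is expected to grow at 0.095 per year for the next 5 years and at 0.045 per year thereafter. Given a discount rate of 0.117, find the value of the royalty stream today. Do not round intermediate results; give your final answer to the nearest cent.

£103898.66

D_1 = 6372.90000
D_2 = 6978.32550
D_3 = 7641.26642
D_4 = 8367.18673
D_5 = 9162.06947
Terminal value at year 5: TV = D_5×(1+g_2)/(r−g_2) = 9574.36260/0.072 = 132977.25831
P_0 = D_1/(1+r)^1 + D_2/(1+r)^2 + D_3/(1+r)^3 + D_4/(1+r)^4 + D_5/(1+r)^5 + TV/(1+r)^5
    = 5705.37153 + 5593.00074 + 5482.84316 + 5374.85520 + 5268.99413 + 76473.59540 = 103898.66016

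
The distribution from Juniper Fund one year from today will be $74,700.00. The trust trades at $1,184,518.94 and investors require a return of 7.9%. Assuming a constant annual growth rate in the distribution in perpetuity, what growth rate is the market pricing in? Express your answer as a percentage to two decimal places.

P = D₁/(r−g) ⇒ g = r − D₁/P = 0.079 − $74,700.00/$1,184,518.94 = 0.015936

1.59%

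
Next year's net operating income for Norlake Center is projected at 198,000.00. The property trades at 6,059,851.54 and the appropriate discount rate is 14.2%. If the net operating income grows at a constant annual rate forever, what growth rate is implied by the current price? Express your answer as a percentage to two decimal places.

10.93%

P = D₁/(r−g) ⇒ g = r − D₁/P = 0.142 − 198,000.00/6,059,851.54 = 0.109326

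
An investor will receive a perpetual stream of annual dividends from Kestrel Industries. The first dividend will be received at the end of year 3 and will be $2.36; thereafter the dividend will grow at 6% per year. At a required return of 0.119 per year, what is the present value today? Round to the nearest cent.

Value at end of year 2: C₁ / (r − g) = $2.36 / (0.119 − 0.06) = $40.0000
Discount to today: PV = $40.0000 / (1 + 0.119)^2 = $40.0000 / 1.252161 = $31.94

$31.94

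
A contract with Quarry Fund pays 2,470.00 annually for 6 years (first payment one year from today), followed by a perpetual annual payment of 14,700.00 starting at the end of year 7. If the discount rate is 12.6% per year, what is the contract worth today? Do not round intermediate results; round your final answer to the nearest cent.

67227.14

PV of 6-year annuity: 2,470.00 × [1 − (1+0.126)^−6] / 0.126 = 9984.92452
Perpetuity value at year 6: 14,700.00 / 0.126 = 116666.66667
PV of perpetuity: 116666.66667 / (1+0.126)^6 = 57242.21711
Total PV = 9984.92452 + 57242.21711 = 67227.14163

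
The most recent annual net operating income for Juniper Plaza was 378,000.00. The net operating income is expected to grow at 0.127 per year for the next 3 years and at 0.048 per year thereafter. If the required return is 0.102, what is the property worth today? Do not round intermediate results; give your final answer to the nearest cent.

9032920.72

D_1 = 426006.00000
D_2 = 480108.76200
D_3 = 541082.57477
Terminal value at year 3: TV = D_3×(1+g_2)/(r−g_2) = 567054.53836/0.054 = 10501009.96969
P_0 = D_1/(1+r)^1 + D_2/(1+r)^2 + D_3/(1+r)^3 + TV/(1+r)^3
    = 386575.31760 + 395345.17508 + 404313.98577 + 7846686.24233 = 9032920.72078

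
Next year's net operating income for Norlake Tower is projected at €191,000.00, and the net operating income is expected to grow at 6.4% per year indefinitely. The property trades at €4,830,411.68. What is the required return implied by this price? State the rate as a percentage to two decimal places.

P = D₁/(r − g) ⇒ r = D₁/P + g = €191,000.0000/€4,830,411.68 + 0.064 = 0.039541 + 0.064 = 0.103541

10.35%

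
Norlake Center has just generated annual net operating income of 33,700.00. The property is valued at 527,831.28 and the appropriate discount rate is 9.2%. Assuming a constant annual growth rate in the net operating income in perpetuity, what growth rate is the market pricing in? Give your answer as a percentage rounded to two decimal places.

P = D₀(1+g)/(r−g) ⇒ P(r−g) = D₀(1+g) ⇒ g(P+D₀) = P·r − D₀
g = (P·r − D₀)/(P + D₀) = (527,831.28×0.092 − 33,700.00) / (527,831.28 + 33,700.00) = 0.026464

2.65%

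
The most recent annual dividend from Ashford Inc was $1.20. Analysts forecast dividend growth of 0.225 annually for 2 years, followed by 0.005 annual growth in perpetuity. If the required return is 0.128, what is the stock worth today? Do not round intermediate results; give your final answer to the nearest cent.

D_1 = 1.47000
D_2 = 1.80075
Terminal value at year 2: TV = D_2×(1+g_2)/(r−g_2) = 1.80975/0.123 = 14.71345
P_0 = D_1/(1+r)^1 + D_2/(1+r)^2 + TV/(1+r)^2
    = 1.30319 + 1.41526 + 11.56368 = 14.28213

$14.28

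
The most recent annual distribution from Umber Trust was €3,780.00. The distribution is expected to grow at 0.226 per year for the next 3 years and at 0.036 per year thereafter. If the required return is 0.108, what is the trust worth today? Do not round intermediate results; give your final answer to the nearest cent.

D_1 = 4634.28000
D_2 = 5681.62728
D_3 = 6965.67505
Terminal value at year 3: TV = D_3×(1+g_2)/(r−g_2) = 7216.43935/0.072 = 100228.32426
P_0 = D_1/(1+r)^1 + D_2/(1+r)^2 + D_3/(1+r)^3 + TV/(1+r)^3
    = 4182.56318 + 4627.99861 + 5120.87210 + 73683.65971 = 87615.09359

€87615.09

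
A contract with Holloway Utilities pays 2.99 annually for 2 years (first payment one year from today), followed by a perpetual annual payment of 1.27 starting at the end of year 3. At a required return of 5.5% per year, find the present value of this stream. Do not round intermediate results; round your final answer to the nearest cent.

26.27

PV of 2-year annuity: 2.99 × [1 − (1+0.055)^−2] / 0.055 = 5.52050
Perpetuity value at year 2: 1.27 / 0.055 = 23.09091
PV of perpetuity: 23.09091 / (1+0.055)^2 = 20.74608
Total PV = 5.52050 + 20.74608 = 26.26658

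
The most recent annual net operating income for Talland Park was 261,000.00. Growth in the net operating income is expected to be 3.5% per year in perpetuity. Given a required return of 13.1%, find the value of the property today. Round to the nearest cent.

2813906.25

D₁ = D₀ × (1 + g) = 261,000.00 × 1.035 = 270,135.0000
Growing perpetuity: P = D₁ / (r − g) = 270,135.0000 / (0.131 − 0.035) = 2,813,906.25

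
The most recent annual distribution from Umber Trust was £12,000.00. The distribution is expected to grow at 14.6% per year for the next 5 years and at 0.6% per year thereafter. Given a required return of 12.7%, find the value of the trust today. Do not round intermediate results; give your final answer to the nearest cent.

£171570.62

D_1 = 13752.00000
D_2 = 15759.79200
D_3 = 18060.72163
D_4 = 20697.58699
D_5 = 23719.43469
Terminal value at year 5: TV = D_5×(1+g_2)/(r−g_2) = 23861.75130/0.121 = 197204.55619
P_0 = D_1/(1+r)^1 + D_2/(1+r)^2 + D_3/(1+r)^3 + D_4/(1+r)^4 + D_5/(1+r)^5 + TV/(1+r)^5
    = 12202.30701 + 12408.02470 + 12617.21056 + 12829.92307 + 13046.22169 + 108466.93403 = 171570.62106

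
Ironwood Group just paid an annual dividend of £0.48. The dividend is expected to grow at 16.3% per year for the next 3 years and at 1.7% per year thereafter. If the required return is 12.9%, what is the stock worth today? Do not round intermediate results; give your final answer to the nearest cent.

D_1 = 0.55824
D_2 = 0.64923
D_3 = 0.75506
Terminal value at year 3: TV = D_3×(1+g_2)/(r−g_2) = 0.76789/0.112 = 6.85620
P_0 = D_1/(1+r)^1 + D_2/(1+r)^2 + D_3/(1+r)^3 + TV/(1+r)^3
    = 0.49446 + 0.50935 + 0.52468 + 4.76433 = 6.29281

£6.29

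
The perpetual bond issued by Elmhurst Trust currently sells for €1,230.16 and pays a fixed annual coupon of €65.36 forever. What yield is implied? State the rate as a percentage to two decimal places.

P = C/r ⇒ r = C/P = €65.36/€1,230.16 = 0.053131

5.31%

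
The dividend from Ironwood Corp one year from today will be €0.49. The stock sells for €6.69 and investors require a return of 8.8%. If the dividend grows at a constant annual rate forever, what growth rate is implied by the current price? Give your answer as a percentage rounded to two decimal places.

P = D₁/(r−g) ⇒ g = r − D₁/P = 0.088 − €0.49/€6.69 = 0.014756

1.48%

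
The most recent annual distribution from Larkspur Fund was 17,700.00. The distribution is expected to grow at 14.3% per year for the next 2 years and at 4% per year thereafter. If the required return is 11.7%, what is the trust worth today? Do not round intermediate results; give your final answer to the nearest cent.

286969.29

D_1 = 20231.10000
D_2 = 23124.14730
Terminal value at year 2: TV = D_2×(1+g_2)/(r−g_2) = 24049.11319/0.077 = 312326.14535
P_0 = D_1/(1+r)^1 + D_2/(1+r)^2 + TV/(1+r)^2
    = 18111.99642 + 18533.58273 + 250323.71476 = 286969.29391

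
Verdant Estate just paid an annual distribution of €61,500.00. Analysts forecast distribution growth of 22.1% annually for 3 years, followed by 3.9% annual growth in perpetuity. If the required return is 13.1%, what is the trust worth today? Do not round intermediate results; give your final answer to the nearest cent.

D_1 = 75091.50000
D_2 = 91686.72150
D_3 = 111949.48695
Terminal value at year 3: TV = D_3×(1+g_2)/(r−g_2) = 116315.51694/0.092 = 1264299.09720
P_0 = D_1/(1+r)^1 + D_2/(1+r)^2 + D_3/(1+r)^3 + TV/(1+r)^3
    = 66393.89920 + 71677.23336 + 77380.99198 + 873900.55074 = 1089352.67529

€1089352.68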